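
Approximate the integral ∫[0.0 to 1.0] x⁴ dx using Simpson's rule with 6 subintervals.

f(x) = x⁴
a = 0.0, b = 1.0, n = 6
h = (b - a)/n = 0.166667

Simpson's rule: (h/3)[f(x₀) + 4f(x₁) + 2f(x₂) + ... + f(xₙ)]

x_0 = 0.0000, f(x_0) = 0.000000, coefficient = 1
x_1 = 0.1667, f(x_1) = 0.000772, coefficient = 4
x_2 = 0.3333, f(x_2) = 0.012346, coefficient = 2
x_3 = 0.5000, f(x_3) = 0.062500, coefficient = 4
x_4 = 0.6667, f(x_4) = 0.197531, coefficient = 2
x_5 = 0.8333, f(x_5) = 0.482253, coefficient = 4
x_6 = 1.0000, f(x_6) = 1.000000, coefficient = 1

I ≈ (0.166667/3) × 3.601852 = 0.200103
Exact value: 0.200000
Error: 0.000103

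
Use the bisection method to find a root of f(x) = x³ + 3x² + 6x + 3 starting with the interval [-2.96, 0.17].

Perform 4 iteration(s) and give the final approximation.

f(x) = x³ + 3x² + 6x + 3
Initial interval: [-2.96, 0.17]

Iteration 1:
  c_1 = (-2.960000 + 0.170000)/2 = -1.395000
  f(c_1) = f(-1.395000) = -2.246630
  f(a) × f(c) ≥ 0, new interval: [-1.395000, 0.170000]
Iteration 2:
  c_2 = (-1.395000 + 0.170000)/2 = -0.612500
  f(c_2) = f(-0.612500) = 0.220686
  f(a) × f(c) < 0, new interval: [-1.395000, -0.612500]
Iteration 3:
  c_3 = (-1.395000 + (-0.612500))/2 = -1.003750
  f(c_3) = f(-1.003750) = -1.011250
  f(a) × f(c) ≥ 0, new interval: [-1.003750, -0.612500]
Iteration 4:
  c_4 = (-1.003750 + (-0.612500))/2 = -0.808125
  f(c_4) = f(-0.808125) = -0.417311
  f(a) × f(c) ≥ 0, new interval: [-0.808125, -0.612500]

After 4 iteration(s), the approximation is c_4 = -0.808125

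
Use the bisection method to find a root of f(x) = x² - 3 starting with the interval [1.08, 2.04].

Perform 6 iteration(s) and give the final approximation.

f(x) = x² - 3
Initial interval: [1.08, 2.04]

Iteration 1:
  c_1 = (1.080000 + 2.040000)/2 = 1.560000
  f(c_1) = f(1.560000) = -0.566400
  f(a) × f(c) ≥ 0, new interval: [1.560000, 2.040000]
Iteration 2:
  c_2 = (1.560000 + 2.040000)/2 = 1.800000
  f(c_2) = f(1.800000) = 0.240000
  f(a) × f(c) < 0, new interval: [1.560000, 1.800000]
Iteration 3:
  c_3 = (1.560000 + 1.800000)/2 = 1.680000
  f(c_3) = f(1.680000) = -0.177600
  f(a) × f(c) ≥ 0, new interval: [1.680000, 1.800000]
Iteration 4:
  c_4 = (1.680000 + 1.800000)/2 = 1.740000
  f(c_4) = f(1.740000) = 0.027600
  f(a) × f(c) < 0, new interval: [1.680000, 1.740000]
Iteration 5:
  c_5 = (1.680000 + 1.740000)/2 = 1.710000
  f(c_5) = f(1.710000) = -0.075900
  f(a) × f(c) ≥ 0, new interval: [1.710000, 1.740000]
Iteration 6:
  c_6 = (1.710000 + 1.740000)/2 = 1.725000
  f(c_6) = f(1.725000) = -0.024375
  f(a) × f(c) ≥ 0, new interval: [1.725000, 1.740000]

After 6 iteration(s), the approximation is c_6 = 1.725000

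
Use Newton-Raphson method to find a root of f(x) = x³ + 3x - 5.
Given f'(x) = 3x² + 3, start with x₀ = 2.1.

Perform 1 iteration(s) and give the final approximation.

f(x) = x³ + 3x - 5
f'(x) = 3x² + 3
x₀ = 2.1

Newton-Raphson formula: x_{n+1} = x_n - f(x_n)/f'(x_n)

Iteration 1:
  f(2.100000) = 10.561000
  f'(2.100000) = 16.230000
  x_1 = 2.100000 - 10.561000/16.230000 = 1.449291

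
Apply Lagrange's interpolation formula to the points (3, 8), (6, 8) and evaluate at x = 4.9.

Lagrange interpolation formula:
P(x) = Σ yᵢ × Lᵢ(x)
where Lᵢ(x) = Π_{j≠i} (x - xⱼ)/(xᵢ - xⱼ)

L_0(4.9) = (4.9 - 6)/(3 - 6) = 0.366667
L_1(4.9) = (4.9 - 3)/(6 - 3) = 0.633333

P(4.9) = 8×L_0(4.9) + 8×L_1(4.9)
P(4.9) = 8.000000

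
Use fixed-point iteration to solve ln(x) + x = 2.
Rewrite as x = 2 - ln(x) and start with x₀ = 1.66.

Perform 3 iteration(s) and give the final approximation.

Equation: ln(x) + x = 2
Fixed-point form: x = 2 - ln(x)
x₀ = 1.66

x_1 = g(1.660000) = 1.493182
x_2 = g(1.493182) = 1.599090
x_3 = g(1.599090) = 1.530565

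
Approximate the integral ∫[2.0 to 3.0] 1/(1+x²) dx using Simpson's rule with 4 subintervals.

f(x) = 1/(1+x²)
a = 2.0, b = 3.0, n = 4
h = (b - a)/n = 0.250000

Simpson's rule: (h/3)[f(x₀) + 4f(x₁) + 2f(x₂) + ... + f(xₙ)]

x_0 = 2.0000, f(x_0) = 0.200000, coefficient = 1
x_1 = 2.2500, f(x_1) = 0.164948, coefficient = 4
x_2 = 2.5000, f(x_2) = 0.137931, coefficient = 2
x_3 = 2.7500, f(x_3) = 0.116788, coefficient = 4
x_4 = 3.0000, f(x_4) = 0.100000, coefficient = 1

I ≈ (0.250000/3) × 1.702809 = 0.141901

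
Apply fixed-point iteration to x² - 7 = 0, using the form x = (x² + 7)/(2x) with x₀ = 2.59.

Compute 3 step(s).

Equation: x² - 7 = 0
Fixed-point form: x = (x² + 7)/(2x)
x₀ = 2.59

x_1 = g(2.590000) = 2.646351
x_2 = g(2.646351) = 2.645751
x_3 = g(2.645751) = 2.645751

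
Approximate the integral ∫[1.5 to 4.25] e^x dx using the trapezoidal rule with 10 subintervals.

f(x) = e^x
a = 1.5, b = 4.25, n = 10
h = (b - a)/n = 0.275000

Trapezoidal rule: (h/2)[f(x₀) + 2f(x₁) + 2f(x₂) + ... + f(xₙ)]

x_0 = 1.5000, f(x_0) = 4.481689, coefficient = 1
x_1 = 1.7750, f(x_1) = 5.900281, coefficient = 2
x_2 = 2.0500, f(x_2) = 7.767901, coefficient = 2
x_3 = 2.3250, f(x_3) = 10.226680, coefficient = 2
x_4 = 2.6000, f(x_4) = 13.463738, coefficient = 2
x_5 = 2.8750, f(x_5) = 17.725424, coefficient = 2
x_6 = 3.1500, f(x_6) = 23.336065, coefficient = 2
x_7 = 3.4250, f(x_7) = 30.722645, coefficient = 2
x_8 = 3.7000, f(x_8) = 40.447304, coefficient = 2
x_9 = 3.9750, f(x_9) = 53.250117, coefficient = 2
x_10 = 4.2500, f(x_10) = 70.105412, coefficient = 1

I ≈ (0.275000/2) × 480.267412 = 66.036769
Exact value: 65.623723
Error: 0.413046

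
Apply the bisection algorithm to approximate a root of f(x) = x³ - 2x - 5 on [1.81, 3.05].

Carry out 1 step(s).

f(x) = x³ - 2x - 5
Initial interval: [1.81, 3.05]

Iteration 1:
  c_1 = (1.810000 + 3.050000)/2 = 2.430000
  f(c_1) = f(2.430000) = 4.488907
  f(a) × f(c) < 0, new interval: [1.810000, 2.430000]

After 1 iteration(s), the approximation is c_1 = 2.430000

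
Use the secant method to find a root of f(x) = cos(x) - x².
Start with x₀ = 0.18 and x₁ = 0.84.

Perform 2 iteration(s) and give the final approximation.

f(x) = cos(x) - x²
x₀ = 0.18, x₁ = 0.84

Secant formula: x_{n+1} = x_n - f(x_n)(x_n - x_{n-1})/(f(x_n) - f(x_{n-1}))

Iteration 1:
  f(0.180000) = 0.951444
  f(0.840000) = -0.038137
  x_2 = 0.840000 - (-0.038137)×(0.840000 - 0.180000)/(-0.038137 - 0.951444)
       = 0.814564
Iteration 2:
  f(0.840000) = -0.038137
  f(0.814564) = 0.022670
  x_3 = 0.814564 - 0.022670×(0.814564 - 0.840000)/(0.022670 - (-0.038137))
       = 0.824047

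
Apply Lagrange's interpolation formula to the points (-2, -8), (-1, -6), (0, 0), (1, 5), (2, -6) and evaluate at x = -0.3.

Lagrange interpolation formula:
P(x) = Σ yᵢ × Lᵢ(x)
where Lᵢ(x) = Π_{j≠i} (x - xⱼ)/(xᵢ - xⱼ)

L_0(-0.3) = (-0.3 - (-1))/(-2 - (-1)) × (-0.3 - 0)/(-2 - 0) × (-0.3 - 1)/(-2 - 1) × (-0.3 - 2)/(-2 - 2) = -0.026162
L_1(-0.3) = (-0.3 - (-2))/(-1 - (-2)) × (-0.3 - 0)/(-1 - 0) × (-0.3 - 1)/(-1 - 1) × (-0.3 - 2)/(-1 - 2) = 0.254150
L_2(-0.3) = (-0.3 - (-2))/(0 - (-2)) × (-0.3 - (-1))/(0 - (-1)) × (-0.3 - 1)/(0 - 1) × (-0.3 - 2)/(0 - 2) = 0.889525
L_3(-0.3) = (-0.3 - (-2))/(1 - (-2)) × (-0.3 - (-1))/(1 - (-1)) × (-0.3 - 0)/(1 - 0) × (-0.3 - 2)/(1 - 2) = -0.136850
L_4(-0.3) = (-0.3 - (-2))/(2 - (-2)) × (-0.3 - (-1))/(2 - (-1)) × (-0.3 - 0)/(2 - 0) × (-0.3 - 1)/(2 - 1) = 0.019337

P(-0.3) = (-8)×L_0(-0.3) + (-6)×L_1(-0.3) + 0×L_2(-0.3) + 5×L_3(-0.3) + (-6)×L_4(-0.3)
P(-0.3) = -2.115875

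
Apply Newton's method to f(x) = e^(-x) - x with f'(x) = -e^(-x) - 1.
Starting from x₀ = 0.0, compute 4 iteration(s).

f(x) = e^(-x) - x
f'(x) = -e^(-x) - 1
x₀ = 0.0

Newton-Raphson formula: x_{n+1} = x_n - f(x_n)/f'(x_n)

Iteration 1:
  f(0.000000) = 1.000000
  f'(0.000000) = -2.000000
  x_1 = 0.000000 - 1.000000/(-2.000000) = 0.500000
Iteration 2:
  f(0.500000) = 0.106531
  f'(0.500000) = -1.606531
  x_2 = 0.500000 - 0.106531/(-1.606531) = 0.566311
Iteration 3:
  f(0.566311) = 0.001305
  f'(0.566311) = -1.567616
  x_3 = 0.566311 - 0.001305/(-1.567616) = 0.567143
Iteration 4:
  f(0.567143) = 0.000000
  f'(0.567143) = -1.567143
  x_4 = 0.567143 - 0.000000/(-1.567143) = 0.567143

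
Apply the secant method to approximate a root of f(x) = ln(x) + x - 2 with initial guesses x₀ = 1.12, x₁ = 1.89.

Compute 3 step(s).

f(x) = ln(x) + x - 2
x₀ = 1.12, x₁ = 1.89

Secant formula: x_{n+1} = x_n - f(x_n)(x_n - x_{n-1})/(f(x_n) - f(x_{n-1}))

Iteration 1:
  f(1.120000) = -0.766671
  f(1.890000) = 0.526577
  x_2 = 1.890000 - 0.526577×(1.890000 - 1.120000)/(0.526577 - (-0.766671))
       = 1.576476
Iteration 2:
  f(1.890000) = 0.526577
  f(1.576476) = 0.031668
  x_3 = 1.576476 - 0.031668×(1.576476 - 1.890000)/(0.031668 - 0.526577)
       = 1.556414
Iteration 3:
  f(1.576476) = 0.031668
  f(1.556414) = -0.001201
  x_4 = 1.556414 - (-0.001201)×(1.556414 - 1.576476)/(-0.001201 - 0.031668)
       = 1.557147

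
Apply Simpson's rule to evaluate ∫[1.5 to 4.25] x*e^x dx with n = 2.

f(x) = x*e^x
a = 1.5, b = 4.25, n = 2
h = (b - a)/n = 1.375000

Simpson's rule: (h/3)[f(x₀) + 4f(x₁) + 2f(x₂) + ... + f(xₙ)]

x_0 = 1.5000, f(x_0) = 6.722534, coefficient = 1
x_1 = 2.8750, f(x_1) = 50.960594, coefficient = 4
x_2 = 4.2500, f(x_2) = 297.948002, coefficient = 1

I ≈ (1.375000/3) × 508.512913 = 233.068419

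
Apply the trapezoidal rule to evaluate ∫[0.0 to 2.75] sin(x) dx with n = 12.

f(x) = sin(x)
a = 0.0, b = 2.75, n = 12
h = (b - a)/n = 0.229167

Trapezoidal rule: (h/2)[f(x₀) + 2f(x₁) + 2f(x₂) + ... + f(xₙ)]

x_0 = 0.0000, f(x_0) = 0.000000, coefficient = 1
x_1 = 0.2292, f(x_1) = 0.227166, coefficient = 2
x_2 = 0.4583, f(x_2) = 0.442454, coefficient = 2
x_3 = 0.6875, f(x_3) = 0.634607, coefficient = 2
x_4 = 0.9167, f(x_4) = 0.793578, coefficient = 2
x_5 = 1.1458, f(x_5) = 0.911054, coefficient = 2
x_6 = 1.3750, f(x_6) = 0.980893, coefficient = 2
x_7 = 1.6042, f(x_7) = 0.999443, coefficient = 2
x_8 = 1.8333, f(x_8) = 0.965735, coefficient = 2
x_9 = 2.0625, f(x_9) = 0.881530, coefficient = 2
x_10 = 2.2917, f(x_10) = 0.751232, coefficient = 2
x_11 = 2.5208, f(x_11) = 0.581653, coefficient = 2
x_12 = 2.7500, f(x_12) = 0.381661, coefficient = 1

I ≈ (0.229167/2) × 16.720350 = 1.915873
Exact value: 1.924302
Error: 0.008429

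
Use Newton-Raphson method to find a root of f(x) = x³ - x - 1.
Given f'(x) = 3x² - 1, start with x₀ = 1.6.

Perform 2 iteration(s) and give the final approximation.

f(x) = x³ - x - 1
f'(x) = 3x² - 1
x₀ = 1.6

Newton-Raphson formula: x_{n+1} = x_n - f(x_n)/f'(x_n)

Iteration 1:
  f(1.600000) = 1.496000
  f'(1.600000) = 6.680000
  x_1 = 1.600000 - 1.496000/6.680000 = 1.376048
Iteration 2:
  f(1.376048) = 0.229510
  f'(1.376048) = 4.680524
  x_2 = 1.376048 - 0.229510/4.680524 = 1.327013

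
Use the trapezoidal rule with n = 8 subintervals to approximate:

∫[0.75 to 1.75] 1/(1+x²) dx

f(x) = 1/(1+x²)
a = 0.75, b = 1.75, n = 8
h = (b - a)/n = 0.125000

Trapezoidal rule: (h/2)[f(x₀) + 2f(x₁) + 2f(x₂) + ... + f(xₙ)]

x_0 = 0.7500, f(x_0) = 0.640000, coefficient = 1
x_1 = 0.8750, f(x_1) = 0.566372, coefficient = 2
x_2 = 1.0000, f(x_2) = 0.500000, coefficient = 2
x_3 = 1.1250, f(x_3) = 0.441379, coefficient = 2
x_4 = 1.2500, f(x_4) = 0.390244, coefficient = 2
x_5 = 1.3750, f(x_5) = 0.345946, coefficient = 2
x_6 = 1.5000, f(x_6) = 0.307692, coefficient = 2
x_7 = 1.6250, f(x_7) = 0.274678, coefficient = 2
x_8 = 1.7500, f(x_8) = 0.246154, coefficient = 1

I ≈ (0.125000/2) × 6.538776 = 0.408674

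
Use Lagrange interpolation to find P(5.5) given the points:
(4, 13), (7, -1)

Lagrange interpolation formula:
P(x) = Σ yᵢ × Lᵢ(x)
where Lᵢ(x) = Π_{j≠i} (x - xⱼ)/(xᵢ - xⱼ)

L_0(5.5) = (5.5 - 7)/(4 - 7) = 0.500000
L_1(5.5) = (5.5 - 4)/(7 - 4) = 0.500000

P(5.5) = 13×L_0(5.5) + (-1)×L_1(5.5)
P(5.5) = 6.000000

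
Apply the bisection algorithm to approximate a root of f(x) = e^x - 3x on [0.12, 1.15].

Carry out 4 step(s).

f(x) = e^x - 3x
Initial interval: [0.12, 1.15]

Iteration 1:
  c_1 = (0.120000 + 1.150000)/2 = 0.635000
  f(c_1) = f(0.635000) = -0.017978
  f(a) × f(c) < 0, new interval: [0.120000, 0.635000]
Iteration 2:
  c_2 = (0.120000 + 0.635000)/2 = 0.377500
  f(c_2) = f(0.377500) = 0.326133
  f(a) × f(c) ≥ 0, new interval: [0.377500, 0.635000]
Iteration 3:
  c_3 = (0.377500 + 0.635000)/2 = 0.506250
  f(c_3) = f(0.506250) = 0.140308
  f(a) × f(c) ≥ 0, new interval: [0.506250, 0.635000]
Iteration 4:
  c_4 = (0.506250 + 0.635000)/2 = 0.570625
  f(c_4) = f(0.570625) = 0.057498
  f(a) × f(c) ≥ 0, new interval: [0.570625, 0.635000]

After 4 iteration(s), the approximation is c_4 = 0.570625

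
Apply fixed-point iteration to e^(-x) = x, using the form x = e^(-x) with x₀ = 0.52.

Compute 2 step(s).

Equation: e^(-x) = x
Fixed-point form: x = e^(-x)
x₀ = 0.52

x_1 = g(0.520000) = 0.594521
x_2 = g(0.594521) = 0.551827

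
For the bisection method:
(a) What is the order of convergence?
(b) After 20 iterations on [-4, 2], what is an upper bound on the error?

(a) Bisection has linear (order 1) convergence; the error is halved each step.

(b) Error bound = (b-a)/2^n = (2 - (-4))/2^{20}
    = 6/2^{20}

(a) 1 (linear); (b) error ≤ 5.72e-06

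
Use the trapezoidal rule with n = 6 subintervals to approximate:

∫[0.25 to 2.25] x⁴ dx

f(x) = x⁴
a = 0.25, b = 2.25, n = 6
h = (b - a)/n = 0.333333

Trapezoidal rule: (h/2)[f(x₀) + 2f(x₁) + 2f(x₂) + ... + f(xₙ)]

x_0 = 0.2500, f(x_0) = 0.003906, coefficient = 1
x_1 = 0.5833, f(x_1) = 0.115789, coefficient = 2
x_2 = 0.9167, f(x_2) = 0.706067, coefficient = 2
x_3 = 1.2500, f(x_3) = 2.441406, coefficient = 2
x_4 = 1.5833, f(x_4) = 6.284770, coefficient = 2
x_5 = 1.9167, f(x_5) = 13.495419, coefficient = 2
x_6 = 2.2500, f(x_6) = 25.628906, coefficient = 1

I ≈ (0.333333/2) × 71.719715 = 11.953286
Exact value: 11.532812
Error: 0.420473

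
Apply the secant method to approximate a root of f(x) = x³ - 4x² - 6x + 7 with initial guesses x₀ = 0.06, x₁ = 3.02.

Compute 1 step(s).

f(x) = x³ - 4x² - 6x + 7
x₀ = 0.06, x₁ = 3.02

Secant formula: x_{n+1} = x_n - f(x_n)(x_n - x_{n-1})/(f(x_n) - f(x_{n-1}))

Iteration 1:
  f(0.060000) = 6.625816
  f(3.020000) = -20.057992
  x_2 = 3.020000 - (-20.057992)×(3.020000 - 0.060000)/(-20.057992 - 6.625816)
       = 0.794993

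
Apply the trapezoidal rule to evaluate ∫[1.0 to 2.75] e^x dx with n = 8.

f(x) = e^x
a = 1.0, b = 2.75, n = 8
h = (b - a)/n = 0.218750

Trapezoidal rule: (h/2)[f(x₀) + 2f(x₁) + 2f(x₂) + ... + f(xₙ)]

x_0 = 1.0000, f(x_0) = 2.718282, coefficient = 1
x_1 = 1.2188, f(x_1) = 3.382956, coefficient = 2
x_2 = 1.4375, f(x_2) = 4.210157, coefficient = 2
x_3 = 1.6562, f(x_3) = 5.239625, coefficient = 2
x_4 = 1.8750, f(x_4) = 6.520819, coefficient = 2
x_5 = 2.0938, f(x_5) = 8.115291, coefficient = 2
x_6 = 2.3125, f(x_6) = 10.099642, coefficient = 2
x_7 = 2.5312, f(x_7) = 12.569208, coefficient = 2
x_8 = 2.7500, f(x_8) = 15.642632, coefficient = 1

I ≈ (0.218750/2) × 118.636311 = 12.975847
Exact value: 12.924350
Error: 0.051496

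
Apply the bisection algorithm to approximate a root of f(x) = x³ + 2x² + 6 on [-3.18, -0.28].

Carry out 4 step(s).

f(x) = x³ + 2x² + 6
Initial interval: [-3.18, -0.28]

Iteration 1:
  c_1 = (-3.180000 + (-0.280000))/2 = -1.730000
  f(c_1) = f(-1.730000) = 6.808083
  f(a) × f(c) < 0, new interval: [-3.180000, -1.730000]
Iteration 2:
  c_2 = (-3.180000 + (-1.730000))/2 = -2.455000
  f(c_2) = f(-2.455000) = 3.257704
  f(a) × f(c) < 0, new interval: [-3.180000, -2.455000]
Iteration 3:
  c_3 = (-3.180000 + (-2.455000))/2 = -2.817500
  f(c_3) = f(-2.817500) = -0.489565
  f(a) × f(c) ≥ 0, new interval: [-2.817500, -2.455000]
Iteration 4:
  c_4 = (-2.817500 + (-2.455000))/2 = -2.636250
  f(c_4) = f(-2.636250) = 1.578181
  f(a) × f(c) < 0, new interval: [-2.817500, -2.636250]

After 4 iteration(s), the approximation is c_4 = -2.636250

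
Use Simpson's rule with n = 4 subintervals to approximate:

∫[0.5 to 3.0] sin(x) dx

f(x) = sin(x)
a = 0.5, b = 3.0, n = 4
h = (b - a)/n = 0.625000

Simpson's rule: (h/3)[f(x₀) + 4f(x₁) + 2f(x₂) + ... + f(xₙ)]

x_0 = 0.5000, f(x_0) = 0.479426, coefficient = 1
x_1 = 1.1250, f(x_1) = 0.902268, coefficient = 4
x_2 = 1.7500, f(x_2) = 0.983986, coefficient = 2
x_3 = 2.3750, f(x_3) = 0.693685, coefficient = 4
x_4 = 3.0000, f(x_4) = 0.141120, coefficient = 1

I ≈ (0.625000/3) × 8.972328 = 1.869235
Exact value: 1.867575
Error: 0.001660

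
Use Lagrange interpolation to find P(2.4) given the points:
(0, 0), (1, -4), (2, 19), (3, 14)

Lagrange interpolation formula:
P(x) = Σ yᵢ × Lᵢ(x)
where Lᵢ(x) = Π_{j≠i} (x - xⱼ)/(xᵢ - xⱼ)

L_0(2.4) = (2.4 - 1)/(0 - 1) × (2.4 - 2)/(0 - 2) × (2.4 - 3)/(0 - 3) = 0.056000
L_1(2.4) = (2.4 - 0)/(1 - 0) × (2.4 - 2)/(1 - 2) × (2.4 - 3)/(1 - 3) = -0.288000
L_2(2.4) = (2.4 - 0)/(2 - 0) × (2.4 - 1)/(2 - 1) × (2.4 - 3)/(2 - 3) = 1.008000
L_3(2.4) = (2.4 - 0)/(3 - 0) × (2.4 - 1)/(3 - 1) × (2.4 - 2)/(3 - 2) = 0.224000

P(2.4) = 0×L_0(2.4) + (-4)×L_1(2.4) + 19×L_2(2.4) + 14×L_3(2.4)
P(2.4) = 23.440000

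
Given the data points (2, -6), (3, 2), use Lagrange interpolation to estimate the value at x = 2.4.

Lagrange interpolation formula:
P(x) = Σ yᵢ × Lᵢ(x)
where Lᵢ(x) = Π_{j≠i} (x - xⱼ)/(xᵢ - xⱼ)

L_0(2.4) = (2.4 - 3)/(2 - 3) = 0.600000
L_1(2.4) = (2.4 - 2)/(3 - 2) = 0.400000

P(2.4) = (-6)×L_0(2.4) + 2×L_1(2.4)
P(2.4) = -2.800000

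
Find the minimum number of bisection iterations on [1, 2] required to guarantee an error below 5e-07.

We need (b-a)/2^n ≤ 5e-07
(2 - 1)/2^n ≤ 5e-07
1/2^n ≤ 5e-07
2^n ≥ 2000000
n ≥ log₂(2000000) = 20.93
n ≥ 21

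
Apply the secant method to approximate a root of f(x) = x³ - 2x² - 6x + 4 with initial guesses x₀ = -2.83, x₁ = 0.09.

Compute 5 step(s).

f(x) = x³ - 2x² - 6x + 4
x₀ = -2.83, x₁ = 0.09

Secant formula: x_{n+1} = x_n - f(x_n)(x_n - x_{n-1})/(f(x_n) - f(x_{n-1}))

Iteration 1:
  f(-2.830000) = -17.702987
  f(0.090000) = 3.444529
  x_2 = 0.090000 - 3.444529×(0.090000 - (-2.830000))/(3.444529 - (-17.702987))
       = -0.385613
Iteration 2:
  f(0.090000) = 3.444529
  f(-0.385613) = 5.958942
  x_3 = -0.385613 - 5.958942×(-0.385613 - 0.090000)/(5.958942 - 3.444529)
       = 0.741548
Iteration 3:
  f(-0.385613) = 5.958942
  f(0.741548) = -1.141304
  x_4 = 0.741548 - (-1.141304)×(0.741548 - (-0.385613))/(-1.141304 - 5.958942)
       = 0.560367
Iteration 4:
  f(0.741548) = -1.141304
  f(0.560367) = 0.185739
  x_5 = 0.560367 - 0.185739×(0.560367 - 0.741548)/(0.185739 - (-1.141304))
       = 0.585726
Iteration 5:
  f(0.560367) = 0.185739
  f(0.585726) = 0.000444
  x_6 = 0.585726 - 0.000444×(0.585726 - 0.560367)/(0.000444 - 0.185739)
       = 0.585786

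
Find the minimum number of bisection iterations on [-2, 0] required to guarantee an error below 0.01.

We need (b-a)/2^n ≤ 0.01
(0 - (-2))/2^n ≤ 0.01
2/2^n ≤ 0.01
2^n ≥ 200
n ≥ log₂(200) = 7.64
n ≥ 8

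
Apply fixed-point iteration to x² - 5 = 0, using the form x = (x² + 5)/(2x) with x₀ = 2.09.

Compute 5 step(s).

Equation: x² - 5 = 0
Fixed-point form: x = (x² + 5)/(2x)
x₀ = 2.09

x_1 = g(2.090000) = 2.241172
x_2 = g(2.241172) = 2.236074
x_3 = g(2.236074) = 2.236068
x_4 = g(2.236068) = 2.236068
x_5 = g(2.236068) = 2.236068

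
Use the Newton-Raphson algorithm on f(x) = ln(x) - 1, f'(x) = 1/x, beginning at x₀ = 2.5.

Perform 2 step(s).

f(x) = ln(x) - 1
f'(x) = 1/x
x₀ = 2.5

Newton-Raphson formula: x_{n+1} = x_n - f(x_n)/f'(x_n)

Iteration 1:
  f(2.500000) = -0.083709
  f'(2.500000) = 0.400000
  x_1 = 2.500000 - (-0.083709)/0.400000 = 2.709273
Iteration 2:
  f(2.709273) = -0.003320
  f'(2.709273) = 0.369103
  x_2 = 2.709273 - (-0.003320)/0.369103 = 2.718267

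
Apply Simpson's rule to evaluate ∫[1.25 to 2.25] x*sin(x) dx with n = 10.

f(x) = x*sin(x)
a = 1.25, b = 2.25, n = 10
h = (b - a)/n = 0.100000

Simpson's rule: (h/3)[f(x₀) + 4f(x₁) + 2f(x₂) + ... + f(xₙ)]

x_0 = 1.2500, f(x_0) = 1.186231, coefficient = 1
x_1 = 1.3500, f(x_1) = 1.317227, coefficient = 4
x_2 = 1.4500, f(x_2) = 1.439434, coefficient = 2
x_3 = 1.5500, f(x_3) = 1.549665, coefficient = 4
x_4 = 1.6500, f(x_4) = 1.644827, coefficient = 2
x_5 = 1.7500, f(x_5) = 1.721975, coefficient = 4
x_6 = 1.8500, f(x_6) = 1.778359, coefficient = 2
x_7 = 1.9500, f(x_7) = 1.811471, coefficient = 4
x_8 = 2.0500, f(x_8) = 1.819093, coefficient = 2
x_9 = 2.1500, f(x_9) = 1.799332, coefficient = 4
x_10 = 2.2500, f(x_10) = 1.750665, coefficient = 1

I ≈ (0.100000/3) × 49.099004 = 1.636633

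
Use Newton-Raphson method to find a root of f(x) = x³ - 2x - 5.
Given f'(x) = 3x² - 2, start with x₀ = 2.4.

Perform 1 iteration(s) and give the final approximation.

f(x) = x³ - 2x - 5
f'(x) = 3x² - 2
x₀ = 2.4

Newton-Raphson formula: x_{n+1} = x_n - f(x_n)/f'(x_n)

Iteration 1:
  f(2.400000) = 4.024000
  f'(2.400000) = 15.280000
  x_1 = 2.400000 - 4.024000/15.280000 = 2.136649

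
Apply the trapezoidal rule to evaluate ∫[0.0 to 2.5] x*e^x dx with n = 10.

f(x) = x*e^x
a = 0.0, b = 2.5, n = 10
h = (b - a)/n = 0.250000

Trapezoidal rule: (h/2)[f(x₀) + 2f(x₁) + 2f(x₂) + ... + f(xₙ)]

x_0 = 0.0000, f(x_0) = 0.000000, coefficient = 1
x_1 = 0.2500, f(x_1) = 0.321006, coefficient = 2
x_2 = 0.5000, f(x_2) = 0.824361, coefficient = 2
x_3 = 0.7500, f(x_3) = 1.587750, coefficient = 2
x_4 = 1.0000, f(x_4) = 2.718282, coefficient = 2
x_5 = 1.2500, f(x_5) = 4.362929, coefficient = 2
x_6 = 1.5000, f(x_6) = 6.722534, coefficient = 2
x_7 = 1.7500, f(x_7) = 10.070555, coefficient = 2
x_8 = 2.0000, f(x_8) = 14.778112, coefficient = 2
x_9 = 2.2500, f(x_9) = 21.347406, coefficient = 2
x_10 = 2.5000, f(x_10) = 30.456235, coefficient = 1

I ≈ (0.250000/2) × 155.922102 = 19.490263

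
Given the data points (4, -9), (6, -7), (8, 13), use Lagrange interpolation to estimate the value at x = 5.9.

Lagrange interpolation formula:
P(x) = Σ yᵢ × Lᵢ(x)
where Lᵢ(x) = Π_{j≠i} (x - xⱼ)/(xᵢ - xⱼ)

L_0(5.9) = (5.9 - 6)/(4 - 6) × (5.9 - 8)/(4 - 8) = 0.026250
L_1(5.9) = (5.9 - 4)/(6 - 4) × (5.9 - 8)/(6 - 8) = 0.997500
L_2(5.9) = (5.9 - 4)/(8 - 4) × (5.9 - 6)/(8 - 6) = -0.023750

P(5.9) = (-9)×L_0(5.9) + (-7)×L_1(5.9) + 13×L_2(5.9)
P(5.9) = -7.527500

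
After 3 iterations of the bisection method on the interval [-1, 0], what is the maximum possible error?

Bisection error bound: |error| ≤ (b-a)/2^n
|error| ≤ (0 - (-1))/2^3 = 1/2^3
|error| ≤ 0.1250000000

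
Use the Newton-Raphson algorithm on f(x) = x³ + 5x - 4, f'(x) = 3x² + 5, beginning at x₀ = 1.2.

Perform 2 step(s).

f(x) = x³ + 5x - 4
f'(x) = 3x² + 5
x₀ = 1.2

Newton-Raphson formula: x_{n+1} = x_n - f(x_n)/f'(x_n)

Iteration 1:
  f(1.200000) = 3.728000
  f'(1.200000) = 9.320000
  x_1 = 1.200000 - 3.728000/9.320000 = 0.800000
Iteration 2:
  f(0.800000) = 0.512000
  f'(0.800000) = 6.920000
  x_2 = 0.800000 - 0.512000/6.920000 = 0.726012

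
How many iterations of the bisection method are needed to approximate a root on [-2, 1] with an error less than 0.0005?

We need (b-a)/2^n ≤ 0.0005
(1 - (-2))/2^n ≤ 0.0005
3/2^n ≤ 0.0005
2^n ≥ 6000
n ≥ log₂(6000) = 12.55
n ≥ 13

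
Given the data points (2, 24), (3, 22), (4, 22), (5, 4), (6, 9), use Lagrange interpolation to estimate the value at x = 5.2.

Lagrange interpolation formula:
P(x) = Σ yᵢ × Lᵢ(x)
where Lᵢ(x) = Π_{j≠i} (x - xⱼ)/(xᵢ - xⱼ)

L_0(5.2) = (5.2 - 3)/(2 - 3) × (5.2 - 4)/(2 - 4) × (5.2 - 5)/(2 - 5) × (5.2 - 6)/(2 - 6) = -0.017600
L_1(5.2) = (5.2 - 2)/(3 - 2) × (5.2 - 4)/(3 - 4) × (5.2 - 5)/(3 - 5) × (5.2 - 6)/(3 - 6) = 0.102400
L_2(5.2) = (5.2 - 2)/(4 - 2) × (5.2 - 3)/(4 - 3) × (5.2 - 5)/(4 - 5) × (5.2 - 6)/(4 - 6) = -0.281600
L_3(5.2) = (5.2 - 2)/(5 - 2) × (5.2 - 3)/(5 - 3) × (5.2 - 4)/(5 - 4) × (5.2 - 6)/(5 - 6) = 1.126400
L_4(5.2) = (5.2 - 2)/(6 - 2) × (5.2 - 3)/(6 - 3) × (5.2 - 4)/(6 - 4) × (5.2 - 5)/(6 - 5) = 0.070400

P(5.2) = 24×L_0(5.2) + 22×L_1(5.2) + 22×L_2(5.2) + 4×L_3(5.2) + 9×L_4(5.2)
P(5.2) = 0.774400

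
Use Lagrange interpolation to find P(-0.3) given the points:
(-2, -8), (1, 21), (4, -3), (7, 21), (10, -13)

Lagrange interpolation formula:
P(x) = Σ yᵢ × Lᵢ(x)
where Lᵢ(x) = Π_{j≠i} (x - xⱼ)/(xᵢ - xⱼ)

L_0(-0.3) = (-0.3 - 1)/(-2 - 1) × (-0.3 - 4)/(-2 - 4) × (-0.3 - 7)/(-2 - 7) × (-0.3 - 10)/(-2 - 10) = 0.216210
L_1(-0.3) = (-0.3 - (-2))/(1 - (-2)) × (-0.3 - 4)/(1 - 4) × (-0.3 - 7)/(1 - 7) × (-0.3 - 10)/(1 - 10) = 1.130944
L_2(-0.3) = (-0.3 - (-2))/(4 - (-2)) × (-0.3 - 1)/(4 - 1) × (-0.3 - 7)/(4 - 7) × (-0.3 - 10)/(4 - 10) = -0.512870
L_3(-0.3) = (-0.3 - (-2))/(7 - (-2)) × (-0.3 - 1)/(7 - 1) × (-0.3 - 4)/(7 - 4) × (-0.3 - 10)/(7 - 10) = 0.201401
L_4(-0.3) = (-0.3 - (-2))/(10 - (-2)) × (-0.3 - 1)/(10 - 1) × (-0.3 - 4)/(10 - 4) × (-0.3 - 7)/(10 - 7) = -0.035685

P(-0.3) = (-8)×L_0(-0.3) + 21×L_1(-0.3) + (-3)×L_2(-0.3) + 21×L_3(-0.3) + (-13)×L_4(-0.3)
P(-0.3) = 28.252088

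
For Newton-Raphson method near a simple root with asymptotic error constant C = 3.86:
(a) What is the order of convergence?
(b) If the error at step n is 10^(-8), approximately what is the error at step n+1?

(a) Newton-Raphson has quadratic (order 2) convergence near simple roots.
    This means |e_{n+1}| ≈ C|e_n|².

(b) With |e_n| = 10^(-8) and C = 3.86:
    |e_{n+1}| ≈ 3.86 × (10^(-8))² = 3.86 × 10^(-16)

(a) 2 (quadratic); (b) |e_{n+1}| ≈ 3.860e-16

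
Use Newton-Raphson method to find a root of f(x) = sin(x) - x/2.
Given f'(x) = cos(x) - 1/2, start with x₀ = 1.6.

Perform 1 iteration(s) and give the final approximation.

f(x) = sin(x) - x/2
f'(x) = cos(x) - 1/2
x₀ = 1.6

Newton-Raphson formula: x_{n+1} = x_n - f(x_n)/f'(x_n)

Iteration 1:
  f(1.600000) = 0.199574
  f'(1.600000) = -0.529200
  x_1 = 1.600000 - 0.199574/(-0.529200) = 1.977124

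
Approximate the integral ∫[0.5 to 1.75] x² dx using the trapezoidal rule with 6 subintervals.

f(x) = x²
a = 0.5, b = 1.75, n = 6
h = (b - a)/n = 0.208333

Trapezoidal rule: (h/2)[f(x₀) + 2f(x₁) + 2f(x₂) + ... + f(xₙ)]

x_0 = 0.5000, f(x_0) = 0.250000, coefficient = 1
x_1 = 0.7083, f(x_1) = 0.501736, coefficient = 2
x_2 = 0.9167, f(x_2) = 0.840278, coefficient = 2
x_3 = 1.1250, f(x_3) = 1.265625, coefficient = 2
x_4 = 1.3333, f(x_4) = 1.777778, coefficient = 2
x_5 = 1.5417, f(x_5) = 2.376736, coefficient = 2
x_6 = 1.7500, f(x_6) = 3.062500, coefficient = 1

I ≈ (0.208333/2) × 16.836806 = 1.753834
Exact value: 1.744792
Error: 0.009042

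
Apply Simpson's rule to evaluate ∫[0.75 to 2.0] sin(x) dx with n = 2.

f(x) = sin(x)
a = 0.75, b = 2.0, n = 2
h = (b - a)/n = 0.625000

Simpson's rule: (h/3)[f(x₀) + 4f(x₁) + 2f(x₂) + ... + f(xₙ)]

x_0 = 0.7500, f(x_0) = 0.681639, coefficient = 1
x_1 = 1.3750, f(x_1) = 0.980893, coefficient = 4
x_2 = 2.0000, f(x_2) = 0.909297, coefficient = 1

I ≈ (0.625000/3) × 5.514508 = 1.148856
Exact value: 1.147836
Error: 0.001020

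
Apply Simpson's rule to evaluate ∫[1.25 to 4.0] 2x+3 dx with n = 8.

f(x) = 2x+3
a = 1.25, b = 4.0, n = 8
h = (b - a)/n = 0.343750

Simpson's rule: (h/3)[f(x₀) + 4f(x₁) + 2f(x₂) + ... + f(xₙ)]

x_0 = 1.2500, f(x_0) = 5.500000, coefficient = 1
x_1 = 1.5938, f(x_1) = 6.187500, coefficient = 4
x_2 = 1.9375, f(x_2) = 6.875000, coefficient = 2
x_3 = 2.2812, f(x_3) = 7.562500, coefficient = 4
x_4 = 2.6250, f(x_4) = 8.250000, coefficient = 2
x_5 = 2.9688, f(x_5) = 8.937500, coefficient = 4
x_6 = 3.3125, f(x_6) = 9.625000, coefficient = 2
x_7 = 3.6562, f(x_7) = 10.312500, coefficient = 4
x_8 = 4.0000, f(x_8) = 11.000000, coefficient = 1

I ≈ (0.343750/3) × 198.000000 = 22.687500
Exact value: 22.687500
Error: 0.000000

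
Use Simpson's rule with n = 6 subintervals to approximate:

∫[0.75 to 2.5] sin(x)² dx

f(x) = sin(x)²
a = 0.75, b = 2.5, n = 6
h = (b - a)/n = 0.291667

Simpson's rule: (h/3)[f(x₀) + 4f(x₁) + 2f(x₂) + ... + f(xₙ)]

x_0 = 0.7500, f(x_0) = 0.464631, coefficient = 1
x_1 = 1.0417, f(x_1) = 0.745195, coefficient = 4
x_2 = 1.3333, f(x_2) = 0.944663, coefficient = 2
x_3 = 1.6250, f(x_3) = 0.997065, coefficient = 4
x_4 = 1.9167, f(x_4) = 0.885068, coefficient = 2
x_5 = 2.2083, f(x_5) = 0.645715, coefficient = 4
x_6 = 2.5000, f(x_6) = 0.358169, coefficient = 1

I ≈ (0.291667/3) × 14.034165 = 1.364433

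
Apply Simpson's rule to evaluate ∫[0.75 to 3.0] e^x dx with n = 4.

f(x) = e^x
a = 0.75, b = 3.0, n = 4
h = (b - a)/n = 0.562500

Simpson's rule: (h/3)[f(x₀) + 4f(x₁) + 2f(x₂) + ... + f(xₙ)]

x_0 = 0.7500, f(x_0) = 2.117000, coefficient = 1
x_1 = 1.3125, f(x_1) = 3.715451, coefficient = 4
x_2 = 1.8750, f(x_2) = 6.520819, coefficient = 2
x_3 = 2.4375, f(x_3) = 11.444394, coefficient = 4
x_4 = 3.0000, f(x_4) = 20.085537, coefficient = 1

I ≈ (0.562500/3) × 95.883554 = 17.978166
Exact value: 17.968537
Error: 0.009629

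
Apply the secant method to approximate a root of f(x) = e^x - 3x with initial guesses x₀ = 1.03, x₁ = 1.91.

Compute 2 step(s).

f(x) = e^x - 3x
x₀ = 1.03, x₁ = 1.91

Secant formula: x_{n+1} = x_n - f(x_n)(x_n - x_{n-1})/(f(x_n) - f(x_{n-1}))

Iteration 1:
  f(1.030000) = -0.288934
  f(1.910000) = 1.023089
  x_2 = 1.910000 - 1.023089×(1.910000 - 1.030000)/(1.023089 - (-0.288934))
       = 1.223794
Iteration 2:
  f(1.910000) = 1.023089
  f(1.223794) = -0.271319
  x_3 = 1.223794 - (-0.271319)×(1.223794 - 1.910000)/(-0.271319 - 1.023089)
       = 1.367629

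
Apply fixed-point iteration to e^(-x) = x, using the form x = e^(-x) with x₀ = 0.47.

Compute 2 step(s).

Equation: e^(-x) = x
Fixed-point form: x = e^(-x)
x₀ = 0.47

x_1 = g(0.470000) = 0.625002
x_2 = g(0.625002) = 0.535260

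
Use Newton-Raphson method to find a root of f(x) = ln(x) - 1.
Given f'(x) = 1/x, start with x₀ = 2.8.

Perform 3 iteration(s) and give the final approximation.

f(x) = ln(x) - 1
f'(x) = 1/x
x₀ = 2.8

Newton-Raphson formula: x_{n+1} = x_n - f(x_n)/f'(x_n)

Iteration 1:
  f(2.800000) = 0.029619
  f'(2.800000) = 0.357143
  x_1 = 2.800000 - 0.029619/0.357143 = 2.717066
Iteration 2:
  f(2.717066) = -0.000448
  f'(2.717066) = 0.368044
  x_2 = 2.717066 - (-0.000448)/0.368044 = 2.718282
Iteration 3:
  f(2.718282) = 0.000000
  f'(2.718282) = 0.367879
  x_3 = 2.718282 - 0.000000/0.367879 = 2.718282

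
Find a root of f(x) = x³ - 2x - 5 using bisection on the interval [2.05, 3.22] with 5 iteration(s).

f(x) = x³ - 2x - 5
Initial interval: [2.05, 3.22]

Iteration 1:
  c_1 = (2.050000 + 3.220000)/2 = 2.635000
  f(c_1) = f(2.635000) = 8.025398
  f(a) × f(c) < 0, new interval: [2.050000, 2.635000]
Iteration 2:
  c_2 = (2.050000 + 2.635000)/2 = 2.342500
  f(c_2) = f(2.342500) = 3.169015
  f(a) × f(c) < 0, new interval: [2.050000, 2.342500]
Iteration 3:
  c_3 = (2.050000 + 2.342500)/2 = 2.196250
  f(c_3) = f(2.196250) = 1.201143
  f(a) × f(c) < 0, new interval: [2.050000, 2.196250]
Iteration 4:
  c_4 = (2.050000 + 2.196250)/2 = 2.123125
  f(c_4) = f(2.123125) = 0.324075
  f(a) × f(c) < 0, new interval: [2.050000, 2.123125]
Iteration 5:
  c_5 = (2.050000 + 2.123125)/2 = 2.086562
  f(c_5) = f(2.086562) = -0.088768
  f(a) × f(c) ≥ 0, new interval: [2.086562, 2.123125]

After 5 iteration(s), the approximation is c_5 = 2.086562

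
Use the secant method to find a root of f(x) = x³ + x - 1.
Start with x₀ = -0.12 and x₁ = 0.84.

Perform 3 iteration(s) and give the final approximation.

f(x) = x³ + x - 1
x₀ = -0.12, x₁ = 0.84

Secant formula: x_{n+1} = x_n - f(x_n)(x_n - x_{n-1})/(f(x_n) - f(x_{n-1}))

Iteration 1:
  f(-0.120000) = -1.121728
  f(0.840000) = 0.432704
  x_2 = 0.840000 - 0.432704×(0.840000 - (-0.120000))/(0.432704 - (-1.121728))
       = 0.572767
Iteration 2:
  f(0.840000) = 0.432704
  f(0.572767) = -0.239330
  x_3 = 0.572767 - (-0.239330)×(0.572767 - 0.840000)/(-0.239330 - 0.432704)
       = 0.667936
Iteration 3:
  f(0.572767) = -0.239330
  f(0.667936) = -0.034072
  x_4 = 0.667936 - (-0.034072)×(0.667936 - 0.572767)/(-0.034072 - (-0.239330))
       = 0.683734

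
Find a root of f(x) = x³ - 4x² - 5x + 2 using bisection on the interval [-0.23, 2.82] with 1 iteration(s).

f(x) = x³ - 4x² - 5x + 2
Initial interval: [-0.23, 2.82]

Iteration 1:
  c_1 = (-0.230000 + 2.820000)/2 = 1.295000
  f(c_1) = f(1.295000) = -9.011353
  f(a) × f(c) < 0, new interval: [-0.230000, 1.295000]

After 1 iteration(s), the approximation is c_1 = 1.295000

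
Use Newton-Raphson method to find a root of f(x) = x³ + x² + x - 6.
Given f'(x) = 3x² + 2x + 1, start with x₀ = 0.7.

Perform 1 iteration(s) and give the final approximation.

f(x) = x³ + x² + x - 6
f'(x) = 3x² + 2x + 1
x₀ = 0.7

Newton-Raphson formula: x_{n+1} = x_n - f(x_n)/f'(x_n)

Iteration 1:
  f(0.700000) = -4.467000
  f'(0.700000) = 3.870000
  x_1 = 0.700000 - (-4.467000)/3.870000 = 1.854264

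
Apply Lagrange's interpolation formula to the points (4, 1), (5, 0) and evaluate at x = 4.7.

Lagrange interpolation formula:
P(x) = Σ yᵢ × Lᵢ(x)
where Lᵢ(x) = Π_{j≠i} (x - xⱼ)/(xᵢ - xⱼ)

L_0(4.7) = (4.7 - 5)/(4 - 5) = 0.300000
L_1(4.7) = (4.7 - 4)/(5 - 4) = 0.700000

P(4.7) = 1×L_0(4.7) + 0×L_1(4.7)
P(4.7) = 0.300000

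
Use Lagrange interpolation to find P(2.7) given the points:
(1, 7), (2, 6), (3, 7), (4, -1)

Lagrange interpolation formula:
P(x) = Σ yᵢ × Lᵢ(x)
where Lᵢ(x) = Π_{j≠i} (x - xⱼ)/(xᵢ - xⱼ)

L_0(2.7) = (2.7 - 2)/(1 - 2) × (2.7 - 3)/(1 - 3) × (2.7 - 4)/(1 - 4) = -0.045500
L_1(2.7) = (2.7 - 1)/(2 - 1) × (2.7 - 3)/(2 - 3) × (2.7 - 4)/(2 - 4) = 0.331500
L_2(2.7) = (2.7 - 1)/(3 - 1) × (2.7 - 2)/(3 - 2) × (2.7 - 4)/(3 - 4) = 0.773500
L_3(2.7) = (2.7 - 1)/(4 - 1) × (2.7 - 2)/(4 - 2) × (2.7 - 3)/(4 - 3) = -0.059500

P(2.7) = 7×L_0(2.7) + 6×L_1(2.7) + 7×L_2(2.7) + (-1)×L_3(2.7)
P(2.7) = 7.144500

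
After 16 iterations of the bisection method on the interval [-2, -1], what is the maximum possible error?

Bisection error bound: |error| ≤ (b-a)/2^n
|error| ≤ (-1 - (-2))/2^16 = 1/2^16
|error| ≤ 0.0000152588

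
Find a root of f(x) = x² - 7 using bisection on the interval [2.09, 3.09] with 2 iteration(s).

f(x) = x² - 7
Initial interval: [2.09, 3.09]

Iteration 1:
  c_1 = (2.090000 + 3.090000)/2 = 2.590000
  f(c_1) = f(2.590000) = -0.291900
  f(a) × f(c) ≥ 0, new interval: [2.590000, 3.090000]
Iteration 2:
  c_2 = (2.590000 + 3.090000)/2 = 2.840000
  f(c_2) = f(2.840000) = 1.065600
  f(a) × f(c) < 0, new interval: [2.590000, 2.840000]

After 2 iteration(s), the approximation is c_2 = 2.840000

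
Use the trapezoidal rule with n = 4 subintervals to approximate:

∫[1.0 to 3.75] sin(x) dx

f(x) = sin(x)
a = 1.0, b = 3.75, n = 4
h = (b - a)/n = 0.687500

Trapezoidal rule: (h/2)[f(x₀) + 2f(x₁) + 2f(x₂) + ... + f(xₙ)]

x_0 = 1.0000, f(x_0) = 0.841471, coefficient = 1
x_1 = 1.6875, f(x_1) = 0.993198, coefficient = 2
x_2 = 2.3750, f(x_2) = 0.693685, coefficient = 2
x_3 = 3.0625, f(x_3) = 0.079010, coefficient = 2
x_4 = 3.7500, f(x_4) = -0.571561, coefficient = 1

I ≈ (0.687500/2) × 3.801696 = 1.306833
Exact value: 1.360862
Error: 0.054029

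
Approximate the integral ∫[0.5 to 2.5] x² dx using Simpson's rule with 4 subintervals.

f(x) = x²
a = 0.5, b = 2.5, n = 4
h = (b - a)/n = 0.500000

Simpson's rule: (h/3)[f(x₀) + 4f(x₁) + 2f(x₂) + ... + f(xₙ)]

x_0 = 0.5000, f(x_0) = 0.250000, coefficient = 1
x_1 = 1.0000, f(x_1) = 1.000000, coefficient = 4
x_2 = 1.5000, f(x_2) = 2.250000, coefficient = 2
x_3 = 2.0000, f(x_3) = 4.000000, coefficient = 4
x_4 = 2.5000, f(x_4) = 6.250000, coefficient = 1

I ≈ (0.500000/3) × 31.000000 = 5.166667
Exact value: 5.166667
Error: 0.000000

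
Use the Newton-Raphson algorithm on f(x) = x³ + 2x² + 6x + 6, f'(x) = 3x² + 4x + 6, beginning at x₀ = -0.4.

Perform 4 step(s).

f(x) = x³ + 2x² + 6x + 6
f'(x) = 3x² + 4x + 6
x₀ = -0.4

Newton-Raphson formula: x_{n+1} = x_n - f(x_n)/f'(x_n)

Iteration 1:
  f(-0.400000) = 3.856000
  f'(-0.400000) = 4.880000
  x_1 = -0.400000 - 3.856000/4.880000 = -1.190164
Iteration 2:
  f(-1.190164) = 0.006141
  f'(-1.190164) = 5.488815
  x_2 = -1.190164 - 0.006141/5.488815 = -1.191283
Iteration 3:
  f(-1.191283) = -0.000002
  f'(-1.191283) = 5.492333
  x_3 = -1.191283 - (-0.000002)/5.492333 = -1.191282
Iteration 4:
  f(-1.191282) = 0.000000
  f'(-1.191282) = 5.492332
  x_4 = -1.191282 - 0.000000/5.492332 = -1.191282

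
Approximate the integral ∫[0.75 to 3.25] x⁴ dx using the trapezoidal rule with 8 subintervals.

f(x) = x⁴
a = 0.75, b = 3.25, n = 8
h = (b - a)/n = 0.312500

Trapezoidal rule: (h/2)[f(x₀) + 2f(x₁) + 2f(x₂) + ... + f(xₙ)]

x_0 = 0.7500, f(x_0) = 0.316406, coefficient = 1
x_1 = 1.0625, f(x_1) = 1.274429, coefficient = 2
x_2 = 1.3750, f(x_2) = 3.574463, coefficient = 2
x_3 = 1.6875, f(x_3) = 8.109146, coefficient = 2
x_4 = 2.0000, f(x_4) = 16.000000, coefficient = 2
x_5 = 2.3125, f(x_5) = 28.597427, coefficient = 2
x_6 = 2.6250, f(x_6) = 47.480713, coefficient = 2
x_7 = 2.9375, f(x_7) = 74.458023, coefficient = 2
x_8 = 3.2500, f(x_8) = 111.566406, coefficient = 1

I ≈ (0.312500/2) × 470.871216 = 73.573627
Exact value: 72.470703
Error: 1.102924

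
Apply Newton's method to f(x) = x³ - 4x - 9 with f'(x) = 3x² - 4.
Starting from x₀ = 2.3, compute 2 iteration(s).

f(x) = x³ - 4x - 9
f'(x) = 3x² - 4
x₀ = 2.3

Newton-Raphson formula: x_{n+1} = x_n - f(x_n)/f'(x_n)

Iteration 1:
  f(2.300000) = -6.033000
  f'(2.300000) = 11.870000
  x_1 = 2.300000 - (-6.033000)/11.870000 = 2.808256
Iteration 2:
  f(2.808256) = 1.913732
  f'(2.808256) = 19.658907
  x_2 = 2.808256 - 1.913732/19.658907 = 2.710909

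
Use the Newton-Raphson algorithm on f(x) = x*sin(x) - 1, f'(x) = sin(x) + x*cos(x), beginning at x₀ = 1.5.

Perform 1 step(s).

f(x) = x*sin(x) - 1
f'(x) = sin(x) + x*cos(x)
x₀ = 1.5

Newton-Raphson formula: x_{n+1} = x_n - f(x_n)/f'(x_n)

Iteration 1:
  f(1.500000) = 0.496242
  f'(1.500000) = 1.103601
  x_1 = 1.500000 - 0.496242/1.103601 = 1.050342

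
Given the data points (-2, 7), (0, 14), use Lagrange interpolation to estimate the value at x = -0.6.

Lagrange interpolation formula:
P(x) = Σ yᵢ × Lᵢ(x)
where Lᵢ(x) = Π_{j≠i} (x - xⱼ)/(xᵢ - xⱼ)

L_0(-0.6) = (-0.6 - 0)/(-2 - 0) = 0.300000
L_1(-0.6) = (-0.6 - (-2))/(0 - (-2)) = 0.700000

P(-0.6) = 7×L_0(-0.6) + 14×L_1(-0.6)
P(-0.6) = 11.900000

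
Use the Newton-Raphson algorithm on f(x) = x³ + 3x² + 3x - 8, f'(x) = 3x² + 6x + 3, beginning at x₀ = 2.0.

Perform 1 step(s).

f(x) = x³ + 3x² + 3x - 8
f'(x) = 3x² + 6x + 3
x₀ = 2.0

Newton-Raphson formula: x_{n+1} = x_n - f(x_n)/f'(x_n)

Iteration 1:
  f(2.000000) = 18.000000
  f'(2.000000) = 27.000000
  x_1 = 2.000000 - 18.000000/27.000000 = 1.333333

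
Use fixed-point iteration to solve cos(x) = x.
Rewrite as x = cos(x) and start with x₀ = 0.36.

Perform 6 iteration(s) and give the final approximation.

Equation: cos(x) = x
Fixed-point form: x = cos(x)
x₀ = 0.36

x_1 = g(0.360000) = 0.935897
x_2 = g(0.935897) = 0.593097
x_3 = g(0.593097) = 0.829214
x_4 = g(0.829214) = 0.675456
x_5 = g(0.675456) = 0.780422
x_6 = g(0.780422) = 0.710617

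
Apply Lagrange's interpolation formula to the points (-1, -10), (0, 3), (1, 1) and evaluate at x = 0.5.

Lagrange interpolation formula:
P(x) = Σ yᵢ × Lᵢ(x)
where Lᵢ(x) = Π_{j≠i} (x - xⱼ)/(xᵢ - xⱼ)

L_0(0.5) = (0.5 - 0)/(-1 - 0) × (0.5 - 1)/(-1 - 1) = -0.125000
L_1(0.5) = (0.5 - (-1))/(0 - (-1)) × (0.5 - 1)/(0 - 1) = 0.750000
L_2(0.5) = (0.5 - (-1))/(1 - (-1)) × (0.5 - 0)/(1 - 0) = 0.375000

P(0.5) = (-10)×L_0(0.5) + 3×L_1(0.5) + 1×L_2(0.5)
P(0.5) = 3.875000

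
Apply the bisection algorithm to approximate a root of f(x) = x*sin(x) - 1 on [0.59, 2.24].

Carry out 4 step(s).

f(x) = x*sin(x) - 1
Initial interval: [0.59, 2.24]

Iteration 1:
  c_1 = (0.590000 + 2.240000)/2 = 1.415000
  f(c_1) = f(1.415000) = 0.397862
  f(a) × f(c) < 0, new interval: [0.590000, 1.415000]
Iteration 2:
  c_2 = (0.590000 + 1.415000)/2 = 1.002500
  f(c_2) = f(1.002500) = -0.155074
  f(a) × f(c) ≥ 0, new interval: [1.002500, 1.415000]
Iteration 3:
  c_3 = (1.002500 + 1.415000)/2 = 1.208750
  f(c_3) = f(1.208750) = 0.130392
  f(a) × f(c) < 0, new interval: [1.002500, 1.208750]
Iteration 4:
  c_4 = (1.002500 + 1.208750)/2 = 1.105625
  f(c_4) = f(1.105625) = -0.011853
  f(a) × f(c) ≥ 0, new interval: [1.105625, 1.208750]

After 4 iteration(s), the approximation is c_4 = 1.105625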